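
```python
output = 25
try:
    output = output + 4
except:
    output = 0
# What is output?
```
29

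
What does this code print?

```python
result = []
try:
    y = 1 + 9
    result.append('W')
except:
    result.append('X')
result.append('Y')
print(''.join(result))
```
WY

No exception, try block completes normally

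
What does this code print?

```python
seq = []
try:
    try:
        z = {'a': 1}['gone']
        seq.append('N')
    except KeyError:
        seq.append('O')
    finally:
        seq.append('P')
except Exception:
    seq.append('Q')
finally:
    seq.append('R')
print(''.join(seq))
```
OPR

Both finally blocks run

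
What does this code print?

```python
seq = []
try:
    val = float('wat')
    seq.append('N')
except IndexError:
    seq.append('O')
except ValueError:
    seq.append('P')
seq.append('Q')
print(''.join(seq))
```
PQ

ValueError is caught by its specific handler, not IndexError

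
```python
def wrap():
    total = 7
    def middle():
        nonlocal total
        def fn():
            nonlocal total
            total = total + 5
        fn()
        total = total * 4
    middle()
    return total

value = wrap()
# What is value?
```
48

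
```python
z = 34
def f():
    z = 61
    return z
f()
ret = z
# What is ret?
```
34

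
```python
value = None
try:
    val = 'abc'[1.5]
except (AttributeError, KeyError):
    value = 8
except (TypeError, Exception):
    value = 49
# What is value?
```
49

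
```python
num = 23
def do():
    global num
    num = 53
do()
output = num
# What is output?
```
53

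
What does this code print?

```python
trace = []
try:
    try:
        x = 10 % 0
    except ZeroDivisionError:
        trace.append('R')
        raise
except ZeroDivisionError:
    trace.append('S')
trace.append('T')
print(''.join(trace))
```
RST

raise without argument re-raises current exception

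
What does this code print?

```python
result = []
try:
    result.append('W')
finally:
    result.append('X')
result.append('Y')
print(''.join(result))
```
WXY

try/finally without except, no exception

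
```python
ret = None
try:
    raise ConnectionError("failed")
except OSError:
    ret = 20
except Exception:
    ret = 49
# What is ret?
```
20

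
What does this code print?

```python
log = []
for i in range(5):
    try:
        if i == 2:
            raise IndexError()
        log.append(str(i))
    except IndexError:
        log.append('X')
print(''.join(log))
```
01X34

Exception on i=2 caught, loop continues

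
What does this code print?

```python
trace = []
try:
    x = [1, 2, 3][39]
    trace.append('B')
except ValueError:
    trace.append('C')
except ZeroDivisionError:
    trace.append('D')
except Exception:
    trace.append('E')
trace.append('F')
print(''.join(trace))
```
EF

IndexError not specifically caught, falls to Exception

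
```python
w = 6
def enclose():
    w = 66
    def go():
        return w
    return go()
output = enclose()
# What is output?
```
66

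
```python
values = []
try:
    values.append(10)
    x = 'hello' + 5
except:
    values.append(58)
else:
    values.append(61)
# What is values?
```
[10, 58]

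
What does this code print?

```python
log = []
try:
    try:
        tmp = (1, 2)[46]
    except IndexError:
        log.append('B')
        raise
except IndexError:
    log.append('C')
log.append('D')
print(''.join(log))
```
BCD

raise without argument re-raises current exception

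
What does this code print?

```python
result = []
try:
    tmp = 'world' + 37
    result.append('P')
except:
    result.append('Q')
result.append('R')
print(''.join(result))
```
QR

Exception raised in try, caught by bare except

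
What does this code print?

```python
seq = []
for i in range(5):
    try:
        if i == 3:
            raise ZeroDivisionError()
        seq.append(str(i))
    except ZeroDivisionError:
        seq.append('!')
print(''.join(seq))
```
012!4

Exception on i=3 caught, loop continues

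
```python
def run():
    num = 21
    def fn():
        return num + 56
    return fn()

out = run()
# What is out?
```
77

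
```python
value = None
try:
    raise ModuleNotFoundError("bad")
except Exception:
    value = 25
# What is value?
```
25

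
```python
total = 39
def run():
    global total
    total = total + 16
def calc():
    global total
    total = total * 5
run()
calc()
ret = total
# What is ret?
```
275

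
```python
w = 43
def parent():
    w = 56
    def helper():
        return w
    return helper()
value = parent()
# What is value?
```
56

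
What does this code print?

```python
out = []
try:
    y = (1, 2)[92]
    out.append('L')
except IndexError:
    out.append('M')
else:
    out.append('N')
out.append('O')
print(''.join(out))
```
MO

else block skipped when exception is caught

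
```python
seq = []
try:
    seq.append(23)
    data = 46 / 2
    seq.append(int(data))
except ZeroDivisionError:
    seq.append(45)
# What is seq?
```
[23, 23]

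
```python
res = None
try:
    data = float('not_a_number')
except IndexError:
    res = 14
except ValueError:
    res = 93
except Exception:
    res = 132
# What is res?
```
93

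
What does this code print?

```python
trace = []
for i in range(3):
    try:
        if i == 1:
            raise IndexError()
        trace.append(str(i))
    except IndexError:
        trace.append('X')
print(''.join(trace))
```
0X2

Exception on i=1 caught, loop continues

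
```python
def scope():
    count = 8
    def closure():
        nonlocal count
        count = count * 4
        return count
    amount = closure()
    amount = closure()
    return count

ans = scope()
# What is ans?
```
128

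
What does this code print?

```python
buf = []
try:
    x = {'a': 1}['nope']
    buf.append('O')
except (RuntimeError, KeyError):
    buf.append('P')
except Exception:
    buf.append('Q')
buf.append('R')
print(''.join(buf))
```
PR

KeyError matches tuple containing it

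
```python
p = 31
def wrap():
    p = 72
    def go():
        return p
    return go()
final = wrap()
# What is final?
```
72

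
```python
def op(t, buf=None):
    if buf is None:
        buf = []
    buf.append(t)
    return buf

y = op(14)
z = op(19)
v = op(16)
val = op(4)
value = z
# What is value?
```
[19]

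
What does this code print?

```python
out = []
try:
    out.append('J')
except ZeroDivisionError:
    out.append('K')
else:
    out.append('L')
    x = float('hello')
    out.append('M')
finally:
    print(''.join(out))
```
JL

Try succeeds, else appends 'L', ValueError in else is uncaught, finally prints before exception propagates ('M' never appended)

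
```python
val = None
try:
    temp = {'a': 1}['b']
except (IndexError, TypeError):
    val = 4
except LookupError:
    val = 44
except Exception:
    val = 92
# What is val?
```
44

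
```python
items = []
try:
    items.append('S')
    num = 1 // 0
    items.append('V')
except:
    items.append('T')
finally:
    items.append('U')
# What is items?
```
['S', 'T', 'U']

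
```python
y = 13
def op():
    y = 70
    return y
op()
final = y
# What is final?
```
13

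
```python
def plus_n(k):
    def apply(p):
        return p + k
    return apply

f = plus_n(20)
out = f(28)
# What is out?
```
48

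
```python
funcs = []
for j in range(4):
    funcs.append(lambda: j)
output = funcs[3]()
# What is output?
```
3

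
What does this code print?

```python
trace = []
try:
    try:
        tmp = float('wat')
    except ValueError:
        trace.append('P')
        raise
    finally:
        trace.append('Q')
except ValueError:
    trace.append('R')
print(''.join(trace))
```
PQR

finally runs before re-raised exception propagates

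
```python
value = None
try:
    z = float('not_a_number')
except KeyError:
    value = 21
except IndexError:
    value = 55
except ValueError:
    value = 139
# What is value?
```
139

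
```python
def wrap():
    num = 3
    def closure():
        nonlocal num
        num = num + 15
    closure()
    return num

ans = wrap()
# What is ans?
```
18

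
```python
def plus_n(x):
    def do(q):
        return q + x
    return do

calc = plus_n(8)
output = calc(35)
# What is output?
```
43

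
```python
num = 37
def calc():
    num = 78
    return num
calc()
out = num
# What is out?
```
37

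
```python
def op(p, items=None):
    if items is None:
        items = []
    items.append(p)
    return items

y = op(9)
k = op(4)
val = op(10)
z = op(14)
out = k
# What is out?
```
[4]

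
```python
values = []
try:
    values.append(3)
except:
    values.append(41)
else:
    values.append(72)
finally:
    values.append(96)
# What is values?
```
[3, 72, 96]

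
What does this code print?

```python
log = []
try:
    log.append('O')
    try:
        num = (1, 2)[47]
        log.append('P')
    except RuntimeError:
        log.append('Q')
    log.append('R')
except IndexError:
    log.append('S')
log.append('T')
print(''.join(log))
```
OST

Inner handler doesn't match, propagates to outer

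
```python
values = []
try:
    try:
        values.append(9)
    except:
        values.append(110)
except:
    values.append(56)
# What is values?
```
[9]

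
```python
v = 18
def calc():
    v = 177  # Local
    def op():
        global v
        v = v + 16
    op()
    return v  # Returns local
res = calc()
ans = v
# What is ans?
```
34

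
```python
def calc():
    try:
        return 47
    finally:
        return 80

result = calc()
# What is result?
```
80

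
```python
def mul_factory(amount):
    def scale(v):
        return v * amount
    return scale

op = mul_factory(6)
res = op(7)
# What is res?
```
42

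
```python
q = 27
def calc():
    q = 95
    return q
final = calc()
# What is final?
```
95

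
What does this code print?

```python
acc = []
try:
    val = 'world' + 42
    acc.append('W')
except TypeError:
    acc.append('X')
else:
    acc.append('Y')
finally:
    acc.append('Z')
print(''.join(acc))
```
XZ

Exception: except runs, else skipped, finally runs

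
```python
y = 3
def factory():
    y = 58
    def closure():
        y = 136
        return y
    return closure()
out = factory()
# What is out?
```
136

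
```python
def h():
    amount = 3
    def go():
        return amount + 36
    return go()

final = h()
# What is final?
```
39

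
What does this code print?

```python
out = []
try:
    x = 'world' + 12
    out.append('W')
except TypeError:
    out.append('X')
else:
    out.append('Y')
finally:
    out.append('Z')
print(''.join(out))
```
XZ

Exception: except runs, else skipped, finally runs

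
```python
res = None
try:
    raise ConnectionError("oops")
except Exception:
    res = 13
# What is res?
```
13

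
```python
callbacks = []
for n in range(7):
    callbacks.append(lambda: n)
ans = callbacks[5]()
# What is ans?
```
6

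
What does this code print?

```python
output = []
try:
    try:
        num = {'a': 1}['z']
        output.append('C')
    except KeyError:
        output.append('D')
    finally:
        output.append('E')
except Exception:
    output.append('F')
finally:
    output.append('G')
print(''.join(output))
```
DEG

Both finally blocks run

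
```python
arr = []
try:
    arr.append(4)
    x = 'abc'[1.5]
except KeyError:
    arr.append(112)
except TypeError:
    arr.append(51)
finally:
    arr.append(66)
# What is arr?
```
[4, 51, 66]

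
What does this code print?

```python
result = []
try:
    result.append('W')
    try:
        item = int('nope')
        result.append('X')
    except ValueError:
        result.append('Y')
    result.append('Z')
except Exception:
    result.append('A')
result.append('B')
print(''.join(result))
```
WYZB

Inner exception caught by inner handler, outer continues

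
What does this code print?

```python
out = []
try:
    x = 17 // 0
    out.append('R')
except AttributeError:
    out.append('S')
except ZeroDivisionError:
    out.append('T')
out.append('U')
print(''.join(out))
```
TU

ZeroDivisionError is caught by its specific handler, not AttributeError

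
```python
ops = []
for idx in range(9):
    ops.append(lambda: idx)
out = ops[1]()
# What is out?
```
8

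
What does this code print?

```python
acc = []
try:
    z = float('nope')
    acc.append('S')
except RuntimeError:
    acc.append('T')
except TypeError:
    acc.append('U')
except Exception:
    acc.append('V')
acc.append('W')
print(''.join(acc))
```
VW

ValueError not specifically caught, falls to Exception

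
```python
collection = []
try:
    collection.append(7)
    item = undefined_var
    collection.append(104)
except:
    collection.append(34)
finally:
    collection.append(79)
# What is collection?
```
[7, 34, 79]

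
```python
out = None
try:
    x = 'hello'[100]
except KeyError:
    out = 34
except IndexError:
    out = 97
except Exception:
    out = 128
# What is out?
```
97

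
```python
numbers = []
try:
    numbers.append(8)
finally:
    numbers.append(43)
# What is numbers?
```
[8, 43]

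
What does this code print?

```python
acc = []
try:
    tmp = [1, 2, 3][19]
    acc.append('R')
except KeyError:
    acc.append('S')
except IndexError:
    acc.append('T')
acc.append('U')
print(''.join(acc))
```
TU

IndexError is caught by its specific handler, not KeyError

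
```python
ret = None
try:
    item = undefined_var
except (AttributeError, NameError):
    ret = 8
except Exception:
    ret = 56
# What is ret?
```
8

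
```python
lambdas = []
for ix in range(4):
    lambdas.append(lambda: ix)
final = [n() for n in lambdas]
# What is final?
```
[3, 3, 3, 3]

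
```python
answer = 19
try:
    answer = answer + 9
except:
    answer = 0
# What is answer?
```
28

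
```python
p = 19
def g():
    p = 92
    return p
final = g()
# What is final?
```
92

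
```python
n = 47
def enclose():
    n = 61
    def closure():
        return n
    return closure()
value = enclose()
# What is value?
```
61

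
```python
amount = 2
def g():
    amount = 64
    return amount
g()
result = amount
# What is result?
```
2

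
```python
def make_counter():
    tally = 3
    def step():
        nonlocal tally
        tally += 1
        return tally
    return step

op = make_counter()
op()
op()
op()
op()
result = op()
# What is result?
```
8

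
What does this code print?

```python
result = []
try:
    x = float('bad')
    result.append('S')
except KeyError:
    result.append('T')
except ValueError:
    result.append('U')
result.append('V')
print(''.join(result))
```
UV

ValueError is caught by its specific handler, not KeyError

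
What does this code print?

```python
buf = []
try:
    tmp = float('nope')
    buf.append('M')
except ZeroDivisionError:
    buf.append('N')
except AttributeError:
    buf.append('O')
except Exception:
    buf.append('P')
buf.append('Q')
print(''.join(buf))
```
PQ

ValueError not specifically caught, falls to Exception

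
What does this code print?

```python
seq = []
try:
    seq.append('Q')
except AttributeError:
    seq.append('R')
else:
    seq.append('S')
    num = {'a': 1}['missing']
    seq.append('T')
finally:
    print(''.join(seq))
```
QS

Try succeeds, else appends 'S', KeyError in else is uncaught, finally prints before exception propagates ('T' never appended)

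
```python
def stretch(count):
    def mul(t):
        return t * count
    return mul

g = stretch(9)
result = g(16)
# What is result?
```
144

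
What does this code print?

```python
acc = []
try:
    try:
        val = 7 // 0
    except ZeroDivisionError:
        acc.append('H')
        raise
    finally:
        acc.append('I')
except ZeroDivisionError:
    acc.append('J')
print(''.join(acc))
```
HIJ

finally runs before re-raised exception propagates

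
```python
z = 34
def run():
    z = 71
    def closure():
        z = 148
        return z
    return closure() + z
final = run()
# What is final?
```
219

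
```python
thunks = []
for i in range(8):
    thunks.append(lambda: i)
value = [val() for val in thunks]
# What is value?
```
[7, 7, 7, 7, 7, 7, 7, 7]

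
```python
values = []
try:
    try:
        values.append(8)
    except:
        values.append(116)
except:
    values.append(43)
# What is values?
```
[8]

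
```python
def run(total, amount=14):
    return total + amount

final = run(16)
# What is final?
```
30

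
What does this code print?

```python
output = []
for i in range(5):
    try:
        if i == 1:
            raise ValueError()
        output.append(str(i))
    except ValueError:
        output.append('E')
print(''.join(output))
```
0E234

Exception on i=1 caught, loop continues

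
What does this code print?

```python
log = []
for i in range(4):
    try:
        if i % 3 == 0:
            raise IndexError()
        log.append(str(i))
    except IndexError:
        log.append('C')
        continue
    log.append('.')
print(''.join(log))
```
C1.2.C

continue in except skips rest of loop body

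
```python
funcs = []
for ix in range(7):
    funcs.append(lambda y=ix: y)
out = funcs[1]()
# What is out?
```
1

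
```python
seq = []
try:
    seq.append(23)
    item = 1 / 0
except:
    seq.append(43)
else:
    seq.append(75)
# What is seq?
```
[23, 43]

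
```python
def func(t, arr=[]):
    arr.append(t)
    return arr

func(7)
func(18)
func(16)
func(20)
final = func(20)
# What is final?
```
[7, 18, 16, 20, 20]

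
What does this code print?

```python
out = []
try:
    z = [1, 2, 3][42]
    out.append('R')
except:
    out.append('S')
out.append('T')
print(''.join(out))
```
ST

Exception raised in try, caught by bare except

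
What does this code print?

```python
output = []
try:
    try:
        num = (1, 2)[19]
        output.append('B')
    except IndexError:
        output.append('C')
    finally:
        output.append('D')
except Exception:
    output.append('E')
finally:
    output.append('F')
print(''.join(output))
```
CDF

Both finally blocks run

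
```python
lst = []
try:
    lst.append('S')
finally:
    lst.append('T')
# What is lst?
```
['S', 'T']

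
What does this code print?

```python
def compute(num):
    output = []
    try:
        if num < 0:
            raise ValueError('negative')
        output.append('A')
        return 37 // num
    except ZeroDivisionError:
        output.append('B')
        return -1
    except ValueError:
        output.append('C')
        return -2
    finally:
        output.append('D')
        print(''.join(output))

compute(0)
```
ABD

num=0 causes ZeroDivisionError, caught, finally prints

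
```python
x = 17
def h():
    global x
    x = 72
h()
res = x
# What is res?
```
72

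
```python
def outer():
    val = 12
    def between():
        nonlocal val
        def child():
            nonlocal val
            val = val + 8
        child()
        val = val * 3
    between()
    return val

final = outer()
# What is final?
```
60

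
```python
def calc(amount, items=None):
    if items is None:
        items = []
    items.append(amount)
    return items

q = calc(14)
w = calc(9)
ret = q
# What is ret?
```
[14]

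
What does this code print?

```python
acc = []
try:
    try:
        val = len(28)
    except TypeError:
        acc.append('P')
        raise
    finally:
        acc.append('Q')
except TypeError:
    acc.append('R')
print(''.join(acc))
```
PQR

finally runs before re-raised exception propagates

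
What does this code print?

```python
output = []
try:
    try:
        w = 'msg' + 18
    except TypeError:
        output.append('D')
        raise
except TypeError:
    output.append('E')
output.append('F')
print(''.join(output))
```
DEF

raise without argument re-raises current exception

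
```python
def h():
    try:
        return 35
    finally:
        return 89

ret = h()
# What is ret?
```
89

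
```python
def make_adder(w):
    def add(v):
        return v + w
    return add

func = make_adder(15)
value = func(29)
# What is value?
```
44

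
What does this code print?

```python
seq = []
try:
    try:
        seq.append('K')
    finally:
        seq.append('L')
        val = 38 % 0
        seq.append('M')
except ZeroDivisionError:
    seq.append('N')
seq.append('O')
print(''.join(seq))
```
KLNO

Exception in inner finally caught by outer except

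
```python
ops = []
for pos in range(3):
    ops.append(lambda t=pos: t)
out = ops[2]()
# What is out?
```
2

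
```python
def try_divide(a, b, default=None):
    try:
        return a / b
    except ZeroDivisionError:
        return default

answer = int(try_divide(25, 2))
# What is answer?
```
12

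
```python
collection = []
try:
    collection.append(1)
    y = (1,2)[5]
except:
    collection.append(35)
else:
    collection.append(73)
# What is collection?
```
[1, 35]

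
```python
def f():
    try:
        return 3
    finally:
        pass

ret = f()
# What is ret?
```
3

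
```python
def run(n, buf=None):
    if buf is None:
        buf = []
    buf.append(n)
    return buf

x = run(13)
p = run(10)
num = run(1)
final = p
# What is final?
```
[10]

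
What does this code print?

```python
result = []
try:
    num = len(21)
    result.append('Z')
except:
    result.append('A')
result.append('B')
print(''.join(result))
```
AB

Exception raised in try, caught by bare except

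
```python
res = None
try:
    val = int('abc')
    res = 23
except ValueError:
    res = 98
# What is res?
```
98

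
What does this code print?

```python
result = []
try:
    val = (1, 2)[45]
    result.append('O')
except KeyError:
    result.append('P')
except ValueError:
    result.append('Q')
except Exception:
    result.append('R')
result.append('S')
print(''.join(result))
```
RS

IndexError not specifically caught, falls to Exception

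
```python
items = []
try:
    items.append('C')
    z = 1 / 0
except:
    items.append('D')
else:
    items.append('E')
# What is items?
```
['C', 'D']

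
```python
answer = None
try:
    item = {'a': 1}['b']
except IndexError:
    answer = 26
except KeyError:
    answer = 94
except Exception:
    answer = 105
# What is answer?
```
94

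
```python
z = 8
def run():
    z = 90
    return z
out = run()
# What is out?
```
90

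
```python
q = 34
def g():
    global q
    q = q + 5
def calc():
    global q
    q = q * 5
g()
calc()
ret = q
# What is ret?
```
195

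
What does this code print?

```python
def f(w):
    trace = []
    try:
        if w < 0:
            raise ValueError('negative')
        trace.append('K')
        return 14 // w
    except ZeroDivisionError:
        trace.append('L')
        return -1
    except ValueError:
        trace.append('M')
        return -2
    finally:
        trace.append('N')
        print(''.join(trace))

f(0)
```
KLN

w=0 causes ZeroDivisionError, caught, finally prints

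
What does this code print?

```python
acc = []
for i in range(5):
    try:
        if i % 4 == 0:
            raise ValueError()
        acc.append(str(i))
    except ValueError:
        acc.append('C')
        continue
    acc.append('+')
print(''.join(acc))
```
C1+2+3+C

continue in except skips rest of loop body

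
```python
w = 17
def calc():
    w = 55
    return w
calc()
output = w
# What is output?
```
17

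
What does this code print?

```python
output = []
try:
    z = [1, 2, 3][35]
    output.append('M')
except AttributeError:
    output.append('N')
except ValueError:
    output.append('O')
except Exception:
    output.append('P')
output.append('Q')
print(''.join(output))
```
PQ

IndexError not specifically caught, falls to Exception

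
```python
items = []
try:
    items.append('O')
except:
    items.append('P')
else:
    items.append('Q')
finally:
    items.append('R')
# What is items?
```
['O', 'Q', 'R']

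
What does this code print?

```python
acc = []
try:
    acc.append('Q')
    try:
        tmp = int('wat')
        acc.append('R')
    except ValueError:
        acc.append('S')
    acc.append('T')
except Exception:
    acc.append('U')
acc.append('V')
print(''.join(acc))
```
QSTV

Inner exception caught by inner handler, outer continues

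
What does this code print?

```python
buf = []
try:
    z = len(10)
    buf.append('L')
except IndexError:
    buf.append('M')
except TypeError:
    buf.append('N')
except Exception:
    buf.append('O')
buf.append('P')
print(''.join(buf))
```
NP

TypeError matches before generic Exception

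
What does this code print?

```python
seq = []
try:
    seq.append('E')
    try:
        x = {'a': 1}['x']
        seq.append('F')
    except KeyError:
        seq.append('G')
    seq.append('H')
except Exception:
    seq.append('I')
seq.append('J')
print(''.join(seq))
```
EGHJ

Inner exception caught by inner handler, outer continues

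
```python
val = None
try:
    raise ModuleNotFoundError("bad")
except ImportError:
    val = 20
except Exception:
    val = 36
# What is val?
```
20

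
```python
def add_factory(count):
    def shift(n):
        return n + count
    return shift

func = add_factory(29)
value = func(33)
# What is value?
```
62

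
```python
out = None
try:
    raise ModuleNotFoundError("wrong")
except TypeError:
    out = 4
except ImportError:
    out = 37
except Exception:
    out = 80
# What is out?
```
37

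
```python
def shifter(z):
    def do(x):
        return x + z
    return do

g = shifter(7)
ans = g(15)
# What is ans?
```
22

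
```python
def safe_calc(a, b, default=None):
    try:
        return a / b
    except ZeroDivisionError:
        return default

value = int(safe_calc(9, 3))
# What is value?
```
3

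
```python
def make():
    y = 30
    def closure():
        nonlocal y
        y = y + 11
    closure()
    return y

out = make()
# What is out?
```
41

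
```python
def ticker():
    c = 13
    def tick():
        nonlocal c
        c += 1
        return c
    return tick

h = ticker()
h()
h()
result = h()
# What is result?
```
16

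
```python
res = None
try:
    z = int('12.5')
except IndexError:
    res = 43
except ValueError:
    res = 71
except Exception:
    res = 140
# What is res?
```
71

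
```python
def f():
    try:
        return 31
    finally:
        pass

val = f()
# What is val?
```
31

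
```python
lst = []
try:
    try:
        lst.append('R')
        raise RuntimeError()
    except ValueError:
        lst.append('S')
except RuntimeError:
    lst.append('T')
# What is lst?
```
['R', 'T']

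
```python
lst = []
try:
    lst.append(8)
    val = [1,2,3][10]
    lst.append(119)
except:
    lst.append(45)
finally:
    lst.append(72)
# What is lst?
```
[8, 45, 72]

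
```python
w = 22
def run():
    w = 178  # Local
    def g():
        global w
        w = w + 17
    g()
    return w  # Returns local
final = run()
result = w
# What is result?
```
39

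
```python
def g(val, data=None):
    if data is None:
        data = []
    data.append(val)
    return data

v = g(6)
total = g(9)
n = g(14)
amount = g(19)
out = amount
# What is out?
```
[19]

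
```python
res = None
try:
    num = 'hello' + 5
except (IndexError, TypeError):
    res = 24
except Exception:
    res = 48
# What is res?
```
24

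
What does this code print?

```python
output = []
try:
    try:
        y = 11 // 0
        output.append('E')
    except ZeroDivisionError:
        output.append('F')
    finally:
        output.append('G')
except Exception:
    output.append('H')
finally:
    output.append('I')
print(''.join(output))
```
FGI

Both finally blocks run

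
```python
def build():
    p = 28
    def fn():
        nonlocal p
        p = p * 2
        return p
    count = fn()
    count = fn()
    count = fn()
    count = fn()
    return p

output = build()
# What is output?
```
448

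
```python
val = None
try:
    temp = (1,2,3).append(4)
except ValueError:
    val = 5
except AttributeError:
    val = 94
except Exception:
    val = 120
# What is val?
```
94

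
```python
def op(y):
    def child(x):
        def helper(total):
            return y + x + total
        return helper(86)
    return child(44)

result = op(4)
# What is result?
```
134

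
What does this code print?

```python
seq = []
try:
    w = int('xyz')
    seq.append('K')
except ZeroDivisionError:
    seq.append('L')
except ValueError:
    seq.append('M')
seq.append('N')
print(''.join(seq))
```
MN

ValueError is caught by its specific handler, not ZeroDivisionError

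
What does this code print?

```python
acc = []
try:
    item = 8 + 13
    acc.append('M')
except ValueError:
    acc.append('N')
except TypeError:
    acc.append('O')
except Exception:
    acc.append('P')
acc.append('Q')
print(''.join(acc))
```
MQ

No exception, try block completes normally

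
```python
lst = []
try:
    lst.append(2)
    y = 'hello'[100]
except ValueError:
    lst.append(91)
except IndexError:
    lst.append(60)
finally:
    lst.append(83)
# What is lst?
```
[2, 60, 83]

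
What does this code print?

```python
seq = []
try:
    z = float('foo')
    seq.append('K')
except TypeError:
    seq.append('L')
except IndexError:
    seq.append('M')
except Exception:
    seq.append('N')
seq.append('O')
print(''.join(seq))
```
NO

ValueError not specifically caught, falls to Exception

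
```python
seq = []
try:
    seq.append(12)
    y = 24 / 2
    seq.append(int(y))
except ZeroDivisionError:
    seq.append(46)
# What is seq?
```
[12, 12]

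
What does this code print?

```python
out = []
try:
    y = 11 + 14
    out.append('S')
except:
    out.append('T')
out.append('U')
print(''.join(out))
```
SU

No exception, try block completes normally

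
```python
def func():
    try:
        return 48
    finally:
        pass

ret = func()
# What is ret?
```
48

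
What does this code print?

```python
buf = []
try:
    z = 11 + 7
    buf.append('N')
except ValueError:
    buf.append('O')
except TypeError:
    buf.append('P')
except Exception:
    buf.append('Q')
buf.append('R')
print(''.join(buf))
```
NR

No exception, try block completes normally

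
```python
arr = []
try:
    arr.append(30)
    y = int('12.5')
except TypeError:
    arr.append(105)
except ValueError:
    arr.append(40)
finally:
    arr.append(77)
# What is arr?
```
[30, 40, 77]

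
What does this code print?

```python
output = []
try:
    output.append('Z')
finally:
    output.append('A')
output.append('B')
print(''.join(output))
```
ZAB

try/finally without except, no exception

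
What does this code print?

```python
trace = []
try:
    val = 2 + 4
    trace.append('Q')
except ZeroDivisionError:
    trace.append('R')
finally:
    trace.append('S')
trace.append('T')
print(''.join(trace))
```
QST

finally runs after normal execution too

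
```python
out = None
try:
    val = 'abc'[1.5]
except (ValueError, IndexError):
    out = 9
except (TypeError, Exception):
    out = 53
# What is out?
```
53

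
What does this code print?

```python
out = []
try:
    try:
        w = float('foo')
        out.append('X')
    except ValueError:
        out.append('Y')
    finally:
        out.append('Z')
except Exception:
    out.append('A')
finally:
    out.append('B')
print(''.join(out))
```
YZB

Both finally blocks run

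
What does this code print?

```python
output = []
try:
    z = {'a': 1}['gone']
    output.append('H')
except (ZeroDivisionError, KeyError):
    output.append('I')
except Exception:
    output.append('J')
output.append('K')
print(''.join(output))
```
IK

KeyError matches tuple containing it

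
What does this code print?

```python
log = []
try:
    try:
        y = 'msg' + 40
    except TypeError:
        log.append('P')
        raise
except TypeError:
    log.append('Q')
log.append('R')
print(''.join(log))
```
PQR

raise without argument re-raises current exception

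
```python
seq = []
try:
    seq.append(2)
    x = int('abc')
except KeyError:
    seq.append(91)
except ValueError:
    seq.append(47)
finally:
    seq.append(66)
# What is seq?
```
[2, 47, 66]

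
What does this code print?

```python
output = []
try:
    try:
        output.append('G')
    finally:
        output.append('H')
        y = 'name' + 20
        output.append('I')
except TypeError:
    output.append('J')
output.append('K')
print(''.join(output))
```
GHJK

Exception in inner finally caught by outer except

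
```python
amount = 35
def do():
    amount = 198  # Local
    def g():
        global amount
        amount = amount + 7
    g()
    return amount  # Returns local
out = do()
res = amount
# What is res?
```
42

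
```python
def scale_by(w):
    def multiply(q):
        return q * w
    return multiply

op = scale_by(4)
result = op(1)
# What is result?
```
4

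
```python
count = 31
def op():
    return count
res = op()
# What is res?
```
31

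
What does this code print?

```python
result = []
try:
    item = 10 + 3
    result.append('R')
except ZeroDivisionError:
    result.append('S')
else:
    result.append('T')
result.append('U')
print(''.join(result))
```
RTU

else block runs when no exception occurs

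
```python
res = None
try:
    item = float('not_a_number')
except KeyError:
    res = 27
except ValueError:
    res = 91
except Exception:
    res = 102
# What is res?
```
91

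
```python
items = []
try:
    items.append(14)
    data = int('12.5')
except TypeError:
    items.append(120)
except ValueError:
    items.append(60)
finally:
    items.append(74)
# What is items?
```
[14, 60, 74]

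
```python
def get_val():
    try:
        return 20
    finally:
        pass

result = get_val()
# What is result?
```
20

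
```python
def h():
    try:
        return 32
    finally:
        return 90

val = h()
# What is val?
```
90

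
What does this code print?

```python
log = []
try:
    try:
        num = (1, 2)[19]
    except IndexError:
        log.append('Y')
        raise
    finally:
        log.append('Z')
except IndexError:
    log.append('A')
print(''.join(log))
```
YZA

finally runs before re-raised exception propagates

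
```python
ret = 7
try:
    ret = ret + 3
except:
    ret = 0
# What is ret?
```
10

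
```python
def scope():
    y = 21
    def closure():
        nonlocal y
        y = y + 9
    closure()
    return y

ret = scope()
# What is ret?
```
30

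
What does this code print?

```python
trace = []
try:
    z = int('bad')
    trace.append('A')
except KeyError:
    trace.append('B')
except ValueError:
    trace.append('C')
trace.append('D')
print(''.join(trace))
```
CD

ValueError is caught by its specific handler, not KeyError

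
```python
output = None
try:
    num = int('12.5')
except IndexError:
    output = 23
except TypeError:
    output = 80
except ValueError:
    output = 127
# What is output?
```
127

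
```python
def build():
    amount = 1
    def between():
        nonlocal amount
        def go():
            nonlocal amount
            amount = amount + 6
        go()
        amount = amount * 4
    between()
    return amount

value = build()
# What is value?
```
28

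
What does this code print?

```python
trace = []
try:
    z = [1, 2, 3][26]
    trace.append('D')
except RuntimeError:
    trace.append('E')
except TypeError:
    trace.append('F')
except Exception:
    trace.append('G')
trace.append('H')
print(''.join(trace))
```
GH

IndexError not specifically caught, falls to Exception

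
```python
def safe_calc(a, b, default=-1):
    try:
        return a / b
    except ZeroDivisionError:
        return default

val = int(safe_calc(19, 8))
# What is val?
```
2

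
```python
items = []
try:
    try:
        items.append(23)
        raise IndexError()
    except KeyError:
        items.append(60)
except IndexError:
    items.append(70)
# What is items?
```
[23, 70]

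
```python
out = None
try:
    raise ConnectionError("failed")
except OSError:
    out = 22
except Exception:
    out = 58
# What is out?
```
22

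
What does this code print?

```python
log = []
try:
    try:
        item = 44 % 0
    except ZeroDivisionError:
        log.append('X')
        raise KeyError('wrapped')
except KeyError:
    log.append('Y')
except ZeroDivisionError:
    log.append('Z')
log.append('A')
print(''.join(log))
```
XYA

KeyError raised and caught, original ZeroDivisionError not re-raised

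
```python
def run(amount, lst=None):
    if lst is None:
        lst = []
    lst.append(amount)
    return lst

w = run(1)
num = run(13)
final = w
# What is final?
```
[1]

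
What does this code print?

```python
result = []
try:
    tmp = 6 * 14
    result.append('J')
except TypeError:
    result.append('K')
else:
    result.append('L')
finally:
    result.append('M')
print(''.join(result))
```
JLM

else runs before finally when no exception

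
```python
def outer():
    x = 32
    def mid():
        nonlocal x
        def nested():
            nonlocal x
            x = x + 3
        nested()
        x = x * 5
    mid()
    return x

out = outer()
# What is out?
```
175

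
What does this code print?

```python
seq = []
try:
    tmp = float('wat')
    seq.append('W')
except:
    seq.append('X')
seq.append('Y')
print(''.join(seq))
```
XY

Exception raised in try, caught by bare except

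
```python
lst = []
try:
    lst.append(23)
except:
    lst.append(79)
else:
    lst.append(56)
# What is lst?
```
[23, 56]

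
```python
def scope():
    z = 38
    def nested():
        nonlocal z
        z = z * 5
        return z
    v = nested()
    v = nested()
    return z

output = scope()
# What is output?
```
950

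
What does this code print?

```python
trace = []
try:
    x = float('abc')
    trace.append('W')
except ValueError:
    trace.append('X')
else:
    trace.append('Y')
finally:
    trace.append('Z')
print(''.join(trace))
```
XZ

Exception: except runs, else skipped, finally runs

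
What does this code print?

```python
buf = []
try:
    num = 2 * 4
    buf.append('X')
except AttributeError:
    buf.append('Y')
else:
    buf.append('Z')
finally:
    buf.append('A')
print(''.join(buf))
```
XZA

else runs before finally when no exception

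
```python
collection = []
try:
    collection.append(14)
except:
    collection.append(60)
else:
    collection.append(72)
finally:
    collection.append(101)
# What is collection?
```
[14, 72, 101]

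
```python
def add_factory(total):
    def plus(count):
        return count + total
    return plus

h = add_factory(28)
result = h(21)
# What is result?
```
49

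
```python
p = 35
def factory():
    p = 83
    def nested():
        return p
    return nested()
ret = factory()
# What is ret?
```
83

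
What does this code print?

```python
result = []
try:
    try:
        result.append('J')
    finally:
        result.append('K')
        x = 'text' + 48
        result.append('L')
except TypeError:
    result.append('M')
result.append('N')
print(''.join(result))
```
JKMN

Exception in inner finally caught by outer except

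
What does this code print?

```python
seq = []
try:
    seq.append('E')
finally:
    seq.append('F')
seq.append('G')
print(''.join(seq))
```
EFG

try/finally without except, no exception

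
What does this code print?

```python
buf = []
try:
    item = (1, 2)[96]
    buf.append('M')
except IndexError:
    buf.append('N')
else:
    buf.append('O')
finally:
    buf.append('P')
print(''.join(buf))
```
NP

Exception: except runs, else skipped, finally runs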